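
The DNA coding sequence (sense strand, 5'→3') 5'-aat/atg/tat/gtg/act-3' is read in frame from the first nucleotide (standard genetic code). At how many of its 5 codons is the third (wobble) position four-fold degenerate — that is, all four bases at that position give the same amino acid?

Codon 1 AAT (Asn): third position 2-fold.
Codon 2 ATG (Met): third position 1-fold.
Codon 3 TAT (Tyr): third position 2-fold.
Codon 4 GTG (Val): third position 4-fold.
Codon 5 ACT (Thr): third position 4-fold.
Four-fold degenerate third positions: 2.

2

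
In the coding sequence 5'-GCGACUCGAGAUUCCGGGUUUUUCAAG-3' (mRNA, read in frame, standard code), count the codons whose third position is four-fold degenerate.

Codon 1 GCG (Ala): third position 4-fold.
Codon 2 ACU (Thr): third position 4-fold.
Codon 3 CGA (Arg): third position 4-fold.
Codon 4 GAU (Asp): third position 2-fold.
Codon 5 UCC (Ser): third position 4-fold.
Codon 6 GGG (Gly): third position 4-fold.
Codon 7 UUU (Phe): third position 2-fold.
Codon 8 UUC (Phe): third position 2-fold.
Codon 9 AAG (Lys): third position 2-fold.
Four-fold degenerate third positions: 5.

5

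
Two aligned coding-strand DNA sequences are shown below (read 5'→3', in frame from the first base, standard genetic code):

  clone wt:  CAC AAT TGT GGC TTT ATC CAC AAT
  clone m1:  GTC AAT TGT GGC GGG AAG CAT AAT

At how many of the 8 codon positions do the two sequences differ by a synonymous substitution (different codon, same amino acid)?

1

Codon 1: CAC His / GTC Val — nonsynonymous.
Codon 2: AAT Asn / AAT Asn — identical.
Codon 3: TGT Cys / TGT Cys — identical.
Codon 4: GGC Gly / GGC Gly — identical.
Codon 5: TTT Phe / GGG Gly — nonsynonymous.
Codon 6: ATC Ile / AAG Lys — nonsynonymous.
Codon 7: CAC His / CAT His — synonymous.
Codon 8: AAT Asn / AAT Asn — identical.
Synonymous differences: 1.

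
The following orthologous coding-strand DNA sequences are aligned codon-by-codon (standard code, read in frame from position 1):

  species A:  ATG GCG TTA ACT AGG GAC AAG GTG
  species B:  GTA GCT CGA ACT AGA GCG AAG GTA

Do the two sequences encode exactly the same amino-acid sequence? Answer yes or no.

no

Codon 1: ATG Met / GTA Val — nonsynonymous.
Codon 2: GCG Ala / GCT Ala — synonymous.
Codon 3: TTA Leu / CGA Arg — nonsynonymous.
Codon 4: ACT Thr / ACT Thr — identical.
Codon 5: AGG Arg / AGA Arg — synonymous.
Codon 6: GAC Asp / GCG Ala — nonsynonymous.
Codon 7: AAG Lys / AAG Lys — identical.
Codon 8: GTG Val / GTA Val — synonymous.
Nonsynonymous differences: 3 → different protein.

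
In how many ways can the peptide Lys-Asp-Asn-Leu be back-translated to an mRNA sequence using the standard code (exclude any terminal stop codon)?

48

Lys: 2 codons.
Asp: 2 codons.
Asn: 2 codons.
Leu: 6 codons.
2 × 2 × 2 × 6 = 48.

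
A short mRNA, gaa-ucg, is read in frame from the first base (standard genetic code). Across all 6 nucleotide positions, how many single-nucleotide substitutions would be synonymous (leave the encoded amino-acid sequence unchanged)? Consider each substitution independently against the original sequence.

Codon 1 (GAA, Glu): 1 synonymous substitution.
Codon 2 (UCG, Ser): 3 synonymous substitutions.
Total: 1 + 3 = 4.

4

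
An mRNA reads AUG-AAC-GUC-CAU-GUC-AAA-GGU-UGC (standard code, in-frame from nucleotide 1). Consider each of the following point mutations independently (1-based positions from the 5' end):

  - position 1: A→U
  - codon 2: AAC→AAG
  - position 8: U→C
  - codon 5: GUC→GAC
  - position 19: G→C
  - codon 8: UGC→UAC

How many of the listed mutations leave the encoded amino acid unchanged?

Codon 1: AUG (Met) → UUG (Leu) — missense.
Codon 2: AAC (Asn) → AAG (Lys) — missense.
Codon 3: GUC (Val) → GCC (Ala) — missense.
Codon 5: GUC (Val) → GAC (Asp) — missense.
Codon 7: GGU (Gly) → CGU (Arg) — missense.
Codon 8: UGC (Cys) → UAC (Tyr) — missense.
Synonymous: 0 of 6.

0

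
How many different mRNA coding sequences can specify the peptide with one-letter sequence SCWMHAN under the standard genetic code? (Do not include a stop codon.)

192

Ser: 6 codons.
Cys: 2 codons.
Trp: 1 codon.
Met: 1 codon.
His: 2 codons.
Ala: 4 codons.
Asn: 2 codons.
6 × 2 × 1 × 1 × 2 × 4 × 2 = 192.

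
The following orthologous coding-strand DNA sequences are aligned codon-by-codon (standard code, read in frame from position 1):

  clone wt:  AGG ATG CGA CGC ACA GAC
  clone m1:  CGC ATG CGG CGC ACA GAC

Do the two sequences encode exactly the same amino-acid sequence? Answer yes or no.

Codon 1: AGG Arg / CGC Arg — synonymous.
Codon 2: ATG Met / ATG Met — identical.
Codon 3: CGA Arg / CGG Arg — synonymous.
Codon 4: CGC Arg / CGC Arg — identical.
Codon 5: ACA Thr / ACA Thr — identical.
Codon 6: GAC Asp / GAC Asp — identical.
Nonsynonymous differences: 0 → same protein.

yes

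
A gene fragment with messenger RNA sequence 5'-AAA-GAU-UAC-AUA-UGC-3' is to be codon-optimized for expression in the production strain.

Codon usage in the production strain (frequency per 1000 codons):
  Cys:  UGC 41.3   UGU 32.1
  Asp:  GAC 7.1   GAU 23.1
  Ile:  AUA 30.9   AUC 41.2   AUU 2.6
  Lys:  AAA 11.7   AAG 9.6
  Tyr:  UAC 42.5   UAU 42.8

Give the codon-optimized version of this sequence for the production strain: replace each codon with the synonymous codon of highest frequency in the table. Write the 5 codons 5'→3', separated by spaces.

Codon 1 (Lys): best is AAA at 11.7.
Codon 2 (Asp): best is GAU at 23.1.
Codon 3 (Tyr): best is UAU at 42.8.
Codon 4 (Ile): best is AUC at 41.2.
Codon 5 (Cys): best is UGC at 41.3.

AAA GAU UAU AUC UGC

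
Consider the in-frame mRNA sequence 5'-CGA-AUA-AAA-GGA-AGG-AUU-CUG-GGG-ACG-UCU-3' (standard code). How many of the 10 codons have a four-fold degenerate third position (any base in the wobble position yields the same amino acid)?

Codon 1 CGA (Arg): third position 4-fold.
Codon 2 AUA (Ile): third position 3-fold.
Codon 3 AAA (Lys): third position 2-fold.
Codon 4 GGA (Gly): third position 4-fold.
Codon 5 AGG (Arg): third position 2-fold.
Codon 6 AUU (Ile): third position 3-fold.
Codon 7 CUG (Leu): third position 4-fold.
Codon 8 GGG (Gly): third position 4-fold.
Codon 9 ACG (Thr): third position 4-fold.
Codon 10 UCU (Ser): third position 4-fold.
Four-fold degenerate third positions: 6.

6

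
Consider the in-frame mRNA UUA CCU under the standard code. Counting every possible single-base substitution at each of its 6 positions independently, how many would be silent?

5

Codon 1 (UUA, Leu): 2 synonymous substitutions.
Codon 2 (CCU, Pro): 3 synonymous substitutions.
Total: 2 + 3 = 5.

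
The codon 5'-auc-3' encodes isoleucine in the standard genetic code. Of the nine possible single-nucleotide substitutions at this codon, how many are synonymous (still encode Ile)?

2

Position 1: none → 0 synonymous.
Position 2: none → 0 synonymous.
Position 3: AUU, AUA → 2 synonymous.
Total: 0 + 0 + 2 = 2.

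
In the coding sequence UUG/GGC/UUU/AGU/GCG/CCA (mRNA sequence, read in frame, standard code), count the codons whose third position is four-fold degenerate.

3

Codon 1 UUG (Leu): third position 2-fold.
Codon 2 GGC (Gly): third position 4-fold.
Codon 3 UUU (Phe): third position 2-fold.
Codon 4 AGU (Ser): third position 2-fold.
Codon 5 GCG (Ala): third position 4-fold.
Codon 6 CCA (Pro): third position 4-fold.
Four-fold degenerate third positions: 3.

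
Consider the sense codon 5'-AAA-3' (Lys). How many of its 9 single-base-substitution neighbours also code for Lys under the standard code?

Position 1: none → 0 synonymous.
Position 2: none → 0 synonymous.
Position 3: AAG → 1 synonymous.
Total: 0 + 0 + 1 = 1.

1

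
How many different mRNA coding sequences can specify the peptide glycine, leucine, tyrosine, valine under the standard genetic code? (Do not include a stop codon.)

Gly: 4 codons.
Leu: 6 codons.
Tyr: 2 codons.
Val: 4 codons.
4 × 6 × 2 × 4 = 192.

192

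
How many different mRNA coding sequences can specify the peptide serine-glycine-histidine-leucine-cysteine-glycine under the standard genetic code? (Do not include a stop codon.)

Ser: 6 codons.
Gly: 4 codons.
His: 2 codons.
Leu: 6 codons.
Cys: 2 codons.
Gly: 4 codons.
6 × 4 × 2 × 6 × 2 × 4 = 2304.

2304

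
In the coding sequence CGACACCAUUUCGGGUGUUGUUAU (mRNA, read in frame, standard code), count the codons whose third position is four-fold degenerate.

2

Codon 1 CGA (Arg): third position 4-fold.
Codon 2 CAC (His): third position 2-fold.
Codon 3 CAU (His): third position 2-fold.
Codon 4 UUC (Phe): third position 2-fold.
Codon 5 GGG (Gly): third position 4-fold.
Codon 6 UGU (Cys): third position 2-fold.
Codon 7 UGU (Cys): third position 2-fold.
Codon 8 UAU (Tyr): third position 2-fold.
Four-fold degenerate third positions: 2.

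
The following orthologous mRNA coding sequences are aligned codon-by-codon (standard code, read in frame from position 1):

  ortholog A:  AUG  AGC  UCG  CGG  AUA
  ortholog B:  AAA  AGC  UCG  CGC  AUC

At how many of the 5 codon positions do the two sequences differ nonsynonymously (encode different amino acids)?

1

Codon 1: AUG Met / AAA Lys — nonsynonymous.
Codon 2: AGC Ser / AGC Ser — identical.
Codon 3: UCG Ser / UCG Ser — identical.
Codon 4: CGG Arg / CGC Arg — synonymous.
Codon 5: AUA Ile / AUC Ile — synonymous.
Nonsynonymous differences: 1.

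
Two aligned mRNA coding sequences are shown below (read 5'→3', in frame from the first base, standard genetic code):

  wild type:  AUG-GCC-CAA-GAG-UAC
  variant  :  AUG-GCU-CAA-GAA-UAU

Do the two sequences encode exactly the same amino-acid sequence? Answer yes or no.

yes

Codon 1: AUG Met / AUG Met — identical.
Codon 2: GCC Ala / GCU Ala — synonymous.
Codon 3: CAA Gln / CAA Gln — identical.
Codon 4: GAG Glu / GAA Glu — synonymous.
Codon 5: UAC Tyr / UAU Tyr — synonymous.
Nonsynonymous differences: 0 → same protein.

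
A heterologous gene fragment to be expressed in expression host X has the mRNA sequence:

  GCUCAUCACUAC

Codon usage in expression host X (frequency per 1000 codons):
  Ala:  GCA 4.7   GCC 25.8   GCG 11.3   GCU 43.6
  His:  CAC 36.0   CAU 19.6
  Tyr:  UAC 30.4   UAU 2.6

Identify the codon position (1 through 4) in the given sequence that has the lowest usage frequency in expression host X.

2

Codon 1 GCU (Ala): 43.6 per 1000.
Codon 2 CAU (His): 19.6 per 1000.
Codon 3 CAC (His): 36.0 per 1000.
Codon 4 UAC (Tyr): 30.4 per 1000.
Lowest frequency is 19.6 at codon 2.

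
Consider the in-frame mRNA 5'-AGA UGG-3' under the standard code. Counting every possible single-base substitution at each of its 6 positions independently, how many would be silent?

2

Codon 1 (AGA, Arg): 2 synonymous substitutions.
Codon 2 (UGG, Trp): 0 synonymous substitutions.
Total: 2 + 0 = 2.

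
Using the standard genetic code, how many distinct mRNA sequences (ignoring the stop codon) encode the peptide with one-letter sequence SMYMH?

Ser: 6 codons.
Met: 1 codon.
Tyr: 2 codons.
Met: 1 codon.
His: 2 codons.
6 × 1 × 2 × 1 × 2 = 24.

24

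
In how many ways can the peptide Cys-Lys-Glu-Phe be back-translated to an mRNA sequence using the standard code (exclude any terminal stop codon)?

Cys: 2 codons.
Lys: 2 codons.
Glu: 2 codons.
Phe: 2 codons.
2 × 2 × 2 × 2 = 16.

16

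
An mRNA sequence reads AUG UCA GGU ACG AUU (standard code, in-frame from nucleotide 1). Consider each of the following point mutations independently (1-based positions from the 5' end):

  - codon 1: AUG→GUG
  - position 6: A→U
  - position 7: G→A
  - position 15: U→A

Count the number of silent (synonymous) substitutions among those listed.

Codon 1: AUG (Met) → GUG (Val) — missense.
Codon 2: UCA (Ser) → UCU (Ser) — synonymous.
Codon 3: GGU (Gly) → AGU (Ser) — missense.
Codon 5: AUU (Ile) → AUA (Ile) — synonymous.
Synonymous: 2 of 4.

2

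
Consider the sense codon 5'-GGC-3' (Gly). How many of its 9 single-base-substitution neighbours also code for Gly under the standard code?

Position 1: none → 0 synonymous.
Position 2: none → 0 synonymous.
Position 3: GGU, GGA, GGG → 3 synonymous.
Total: 0 + 0 + 3 = 3.

3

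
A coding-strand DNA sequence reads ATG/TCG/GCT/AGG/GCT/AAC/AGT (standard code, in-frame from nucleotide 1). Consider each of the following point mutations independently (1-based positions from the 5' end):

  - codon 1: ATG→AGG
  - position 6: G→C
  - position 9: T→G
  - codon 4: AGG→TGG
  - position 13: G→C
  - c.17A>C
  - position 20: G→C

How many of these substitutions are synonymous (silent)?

Codon 1: ATG (Met) → AGG (Arg) — missense.
Codon 2: TCG (Ser) → TCC (Ser) — synonymous.
Codon 3: GCT (Ala) → GCG (Ala) — synonymous.
Codon 4: AGG (Arg) → TGG (Trp) — missense.
Codon 5: GCT (Ala) → CCT (Pro) — missense.
Codon 6: AAC (Asn) → ACC (Thr) — missense.
Codon 7: AGT (Ser) → ACT (Thr) — missense.
Synonymous: 2 of 7.

2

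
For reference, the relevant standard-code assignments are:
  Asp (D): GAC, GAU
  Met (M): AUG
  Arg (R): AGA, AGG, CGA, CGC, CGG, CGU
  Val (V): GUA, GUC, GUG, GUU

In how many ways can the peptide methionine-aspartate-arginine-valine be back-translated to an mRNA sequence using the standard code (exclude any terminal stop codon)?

48

Met: 1 codon.
Asp: 2 codons.
Arg: 6 codons.
Val: 4 codons.
1 × 2 × 6 × 4 = 48.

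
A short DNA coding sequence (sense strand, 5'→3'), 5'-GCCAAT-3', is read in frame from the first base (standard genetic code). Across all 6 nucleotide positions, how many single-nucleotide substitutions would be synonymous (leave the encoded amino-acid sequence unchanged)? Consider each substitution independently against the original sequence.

Codon 1 (GCC, Ala): 3 synonymous substitutions.
Codon 2 (AAT, Asn): 1 synonymous substitution.
Total: 3 + 1 = 4.

4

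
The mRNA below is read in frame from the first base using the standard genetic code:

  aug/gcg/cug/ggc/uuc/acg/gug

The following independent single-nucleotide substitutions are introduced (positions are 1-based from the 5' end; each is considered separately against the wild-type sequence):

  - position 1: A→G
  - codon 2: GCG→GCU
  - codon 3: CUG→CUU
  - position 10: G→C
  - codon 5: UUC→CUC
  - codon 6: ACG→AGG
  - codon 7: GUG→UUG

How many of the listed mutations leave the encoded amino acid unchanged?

2

Codon 1: AUG (Met) → GUG (Val) — missense.
Codon 2: GCG (Ala) → GCU (Ala) — synonymous.
Codon 3: CUG (Leu) → CUU (Leu) — synonymous.
Codon 4: GGC (Gly) → CGC (Arg) — missense.
Codon 5: UUC (Phe) → CUC (Leu) — missense.
Codon 6: ACG (Thr) → AGG (Arg) — missense.
Codon 7: GUG (Val) → UUG (Leu) — missense.
Synonymous: 2 of 7.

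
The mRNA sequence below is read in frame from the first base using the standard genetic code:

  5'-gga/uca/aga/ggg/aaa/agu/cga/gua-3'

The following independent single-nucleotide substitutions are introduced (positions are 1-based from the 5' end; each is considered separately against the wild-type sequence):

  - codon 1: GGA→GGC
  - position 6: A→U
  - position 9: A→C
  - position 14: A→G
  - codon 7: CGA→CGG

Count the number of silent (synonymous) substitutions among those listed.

Codon 1: GGA (Gly) → GGC (Gly) — synonymous.
Codon 2: UCA (Ser) → UCU (Ser) — synonymous.
Codon 3: AGA (Arg) → AGC (Ser) — missense.
Codon 5: AAA (Lys) → AGA (Arg) — missense.
Codon 7: CGA (Arg) → CGG (Arg) — synonymous.
Synonymous: 3 of 5.

3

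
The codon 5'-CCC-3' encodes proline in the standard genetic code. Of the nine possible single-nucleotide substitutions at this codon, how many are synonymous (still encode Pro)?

Position 1: none → 0 synonymous.
Position 2: none → 0 synonymous.
Position 3: CCU, CCA, CCG → 3 synonymous.
Total: 0 + 0 + 3 = 3.

3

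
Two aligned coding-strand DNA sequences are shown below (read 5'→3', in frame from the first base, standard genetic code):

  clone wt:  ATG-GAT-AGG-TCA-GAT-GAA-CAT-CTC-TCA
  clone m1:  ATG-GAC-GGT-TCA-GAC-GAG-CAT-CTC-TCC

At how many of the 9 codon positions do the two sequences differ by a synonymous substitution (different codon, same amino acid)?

4

Codon 1: ATG Met / ATG Met — identical.
Codon 2: GAT Asp / GAC Asp — synonymous.
Codon 3: AGG Arg / GGT Gly — nonsynonymous.
Codon 4: TCA Ser / TCA Ser — identical.
Codon 5: GAT Asp / GAC Asp — synonymous.
Codon 6: GAA Glu / GAG Glu — synonymous.
Codon 7: CAT His / CAT His — identical.
Codon 8: CTC Leu / CTC Leu — identical.
Codon 9: TCA Ser / TCC Ser — synonymous.
Synonymous differences: 4.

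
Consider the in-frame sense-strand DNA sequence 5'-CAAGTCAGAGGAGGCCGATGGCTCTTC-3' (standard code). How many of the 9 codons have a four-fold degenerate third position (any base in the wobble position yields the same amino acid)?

5

Codon 1 CAA (Gln): third position 2-fold.
Codon 2 GTC (Val): third position 4-fold.
Codon 3 AGA (Arg): third position 2-fold.
Codon 4 GGA (Gly): third position 4-fold.
Codon 5 GGC (Gly): third position 4-fold.
Codon 6 CGA (Arg): third position 4-fold.
Codon 7 TGG (Trp): third position 1-fold.
Codon 8 CTC (Leu): third position 4-fold.
Codon 9 TTC (Phe): third position 2-fold.
Four-fold degenerate third positions: 5.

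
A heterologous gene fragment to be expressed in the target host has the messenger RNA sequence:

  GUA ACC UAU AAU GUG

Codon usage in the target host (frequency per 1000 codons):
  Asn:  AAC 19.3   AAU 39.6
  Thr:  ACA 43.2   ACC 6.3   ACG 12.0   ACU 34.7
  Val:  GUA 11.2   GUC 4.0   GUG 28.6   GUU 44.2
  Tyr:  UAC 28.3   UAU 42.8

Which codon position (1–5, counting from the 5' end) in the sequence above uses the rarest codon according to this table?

Codon 1 GUA (Val): 11.2 per 1000.
Codon 2 ACC (Thr): 6.3 per 1000.
Codon 3 UAU (Tyr): 42.8 per 1000.
Codon 4 AAU (Asn): 39.6 per 1000.
Codon 5 GUG (Val): 28.6 per 1000.
Lowest frequency is 6.3 at codon 2.

2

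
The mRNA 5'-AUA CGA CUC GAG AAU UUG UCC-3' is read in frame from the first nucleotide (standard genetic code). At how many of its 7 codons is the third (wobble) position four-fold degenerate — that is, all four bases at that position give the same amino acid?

Codon 1 AUA (Ile): third position 3-fold.
Codon 2 CGA (Arg): third position 4-fold.
Codon 3 CUC (Leu): third position 4-fold.
Codon 4 GAG (Glu): third position 2-fold.
Codon 5 AAU (Asn): third position 2-fold.
Codon 6 UUG (Leu): third position 2-fold.
Codon 7 UCC (Ser): third position 4-fold.
Four-fold degenerate third positions: 3.

3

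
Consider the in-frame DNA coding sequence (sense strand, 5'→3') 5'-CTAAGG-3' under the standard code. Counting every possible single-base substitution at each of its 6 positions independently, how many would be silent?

6

Codon 1 (CTA, Leu): 4 synonymous substitutions.
Codon 2 (AGG, Arg): 2 synonymous substitutions.
Total: 4 + 2 = 6.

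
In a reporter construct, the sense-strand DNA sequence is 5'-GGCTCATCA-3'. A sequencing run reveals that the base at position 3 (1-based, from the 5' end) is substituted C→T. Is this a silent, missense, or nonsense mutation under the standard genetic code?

silent

Position 3 falls in codon 1: GGC → Gly.
After the substitution the codon is GGT → Gly.
Both encode Gly, so the change is synonymous.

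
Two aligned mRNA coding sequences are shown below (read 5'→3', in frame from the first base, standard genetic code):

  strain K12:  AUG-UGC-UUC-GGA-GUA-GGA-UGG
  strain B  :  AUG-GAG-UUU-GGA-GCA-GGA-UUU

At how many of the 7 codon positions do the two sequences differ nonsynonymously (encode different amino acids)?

Codon 1: AUG Met / AUG Met — identical.
Codon 2: UGC Cys / GAG Glu — nonsynonymous.
Codon 3: UUC Phe / UUU Phe — synonymous.
Codon 4: GGA Gly / GGA Gly — identical.
Codon 5: GUA Val / GCA Ala — nonsynonymous.
Codon 6: GGA Gly / GGA Gly — identical.
Codon 7: UGG Trp / UUU Phe — nonsynonymous.
Nonsynonymous differences: 3.

3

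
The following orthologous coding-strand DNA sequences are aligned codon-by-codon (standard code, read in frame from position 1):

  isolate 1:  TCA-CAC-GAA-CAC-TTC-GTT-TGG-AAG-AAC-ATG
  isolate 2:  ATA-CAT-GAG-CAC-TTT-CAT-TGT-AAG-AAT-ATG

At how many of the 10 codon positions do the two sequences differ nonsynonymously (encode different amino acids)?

Codon 1: TCA Ser / ATA Ile — nonsynonymous.
Codon 2: CAC His / CAT His — synonymous.
Codon 3: GAA Glu / GAG Glu — synonymous.
Codon 4: CAC His / CAC His — identical.
Codon 5: TTC Phe / TTT Phe — synonymous.
Codon 6: GTT Val / CAT His — nonsynonymous.
Codon 7: TGG Trp / TGT Cys — nonsynonymous.
Codon 8: AAG Lys / AAG Lys — identical.
Codon 9: AAC Asn / AAT Asn — synonymous.
Codon 10: ATG Met / ATG Met — identical.
Nonsynonymous differences: 3.

3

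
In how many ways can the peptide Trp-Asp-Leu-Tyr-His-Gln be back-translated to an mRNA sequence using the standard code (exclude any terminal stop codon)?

96

Trp: 1 codon.
Asp: 2 codons.
Leu: 6 codons.
Tyr: 2 codons.
His: 2 codons.
Gln: 2 codons.
1 × 2 × 6 × 2 × 2 × 2 = 96.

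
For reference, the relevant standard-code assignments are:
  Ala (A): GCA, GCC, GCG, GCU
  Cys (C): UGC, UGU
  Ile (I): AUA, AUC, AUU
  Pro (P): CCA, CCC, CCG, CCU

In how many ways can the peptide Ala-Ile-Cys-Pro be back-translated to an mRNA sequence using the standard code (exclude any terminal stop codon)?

Ala: 4 codons.
Ile: 3 codons.
Cys: 2 codons.
Pro: 4 codons.
4 × 3 × 2 × 4 = 96.

96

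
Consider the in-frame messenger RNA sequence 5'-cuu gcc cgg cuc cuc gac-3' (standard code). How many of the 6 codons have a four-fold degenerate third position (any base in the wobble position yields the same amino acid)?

5

Codon 1 CUU (Leu): third position 4-fold.
Codon 2 GCC (Ala): third position 4-fold.
Codon 3 CGG (Arg): third position 4-fold.
Codon 4 CUC (Leu): third position 4-fold.
Codon 5 CUC (Leu): third position 4-fold.
Codon 6 GAC (Asp): third position 2-fold.
Four-fold degenerate third positions: 5.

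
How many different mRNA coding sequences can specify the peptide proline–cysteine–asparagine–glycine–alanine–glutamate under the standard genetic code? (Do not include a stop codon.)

512

Pro: 4 codons.
Cys: 2 codons.
Asn: 2 codons.
Gly: 4 codons.
Ala: 4 codons.
Glu: 2 codons.
4 × 2 × 2 × 4 × 4 × 2 = 512.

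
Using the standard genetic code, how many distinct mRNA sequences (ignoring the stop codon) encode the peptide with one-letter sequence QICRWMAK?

Gln: 2 codons.
Ile: 3 codons.
Cys: 2 codons.
Arg: 6 codons.
Trp: 1 codon.
Met: 1 codon.
Ala: 4 codons.
Lys: 2 codons.
2 × 3 × 2 × 6 × 1 × 1 × 4 × 2 = 576.

576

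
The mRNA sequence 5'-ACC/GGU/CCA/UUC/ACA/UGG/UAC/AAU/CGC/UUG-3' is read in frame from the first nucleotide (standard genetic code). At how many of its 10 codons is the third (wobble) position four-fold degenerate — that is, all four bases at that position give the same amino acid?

5

Codon 1 ACC (Thr): third position 4-fold.
Codon 2 GGU (Gly): third position 4-fold.
Codon 3 CCA (Pro): third position 4-fold.
Codon 4 UUC (Phe): third position 2-fold.
Codon 5 ACA (Thr): third position 4-fold.
Codon 6 UGG (Trp): third position 1-fold.
Codon 7 UAC (Tyr): third position 2-fold.
Codon 8 AAU (Asn): third position 2-fold.
Codon 9 CGC (Arg): third position 4-fold.
Codon 10 UUG (Leu): third position 2-fold.
Four-fold degenerate third positions: 5.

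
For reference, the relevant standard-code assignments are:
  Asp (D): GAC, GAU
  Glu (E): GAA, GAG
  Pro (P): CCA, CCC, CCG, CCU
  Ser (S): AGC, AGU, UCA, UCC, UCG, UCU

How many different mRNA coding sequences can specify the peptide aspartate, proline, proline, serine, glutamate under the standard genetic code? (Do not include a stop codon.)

384

Asp: 2 codons.
Pro: 4 codons.
Pro: 4 codons.
Ser: 6 codons.
Glu: 2 codons.
2 × 4 × 4 × 6 × 2 = 384.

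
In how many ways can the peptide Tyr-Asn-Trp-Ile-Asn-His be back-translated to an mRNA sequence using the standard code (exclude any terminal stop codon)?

Tyr: 2 codons.
Asn: 2 codons.
Trp: 1 codon.
Ile: 3 codons.
Asn: 2 codons.
His: 2 codons.
2 × 2 × 1 × 3 × 2 × 2 = 48.

48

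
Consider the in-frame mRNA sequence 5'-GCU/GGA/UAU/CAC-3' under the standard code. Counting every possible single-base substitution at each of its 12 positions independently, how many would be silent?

8

Codon 1 (GCU, Ala): 3 synonymous substitutions.
Codon 2 (GGA, Gly): 3 synonymous substitutions.
Codon 3 (UAU, Tyr): 1 synonymous substitution.
Codon 4 (CAC, His): 1 synonymous substitution.
Total: 3 + 3 + 1 + 1 = 8.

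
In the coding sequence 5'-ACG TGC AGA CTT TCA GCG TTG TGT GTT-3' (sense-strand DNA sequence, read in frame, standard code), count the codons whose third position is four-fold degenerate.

Codon 1 ACG (Thr): third position 4-fold.
Codon 2 TGC (Cys): third position 2-fold.
Codon 3 AGA (Arg): third position 2-fold.
Codon 4 CTT (Leu): third position 4-fold.
Codon 5 TCA (Ser): third position 4-fold.
Codon 6 GCG (Ala): third position 4-fold.
Codon 7 TTG (Leu): third position 2-fold.
Codon 8 TGT (Cys): third position 2-fold.
Codon 9 GTT (Val): third position 4-fold.
Four-fold degenerate third positions: 5.

5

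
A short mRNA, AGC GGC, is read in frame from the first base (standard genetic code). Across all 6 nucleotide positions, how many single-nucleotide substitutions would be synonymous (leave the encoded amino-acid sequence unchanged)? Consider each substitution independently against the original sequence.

4

Codon 1 (AGC, Ser): 1 synonymous substitution.
Codon 2 (GGC, Gly): 3 synonymous substitutions.
Total: 1 + 3 = 4.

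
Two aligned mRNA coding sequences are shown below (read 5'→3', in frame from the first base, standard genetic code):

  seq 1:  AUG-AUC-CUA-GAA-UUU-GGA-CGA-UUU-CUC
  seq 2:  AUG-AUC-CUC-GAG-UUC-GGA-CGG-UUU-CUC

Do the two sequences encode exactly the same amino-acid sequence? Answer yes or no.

yes

Codon 1: AUG Met / AUG Met — identical.
Codon 2: AUC Ile / AUC Ile — identical.
Codon 3: CUA Leu / CUC Leu — synonymous.
Codon 4: GAA Glu / GAG Glu — synonymous.
Codon 5: UUU Phe / UUC Phe — synonymous.
Codon 6: GGA Gly / GGA Gly — identical.
Codon 7: CGA Arg / CGG Arg — synonymous.
Codon 8: UUU Phe / UUU Phe — identical.
Codon 9: CUC Leu / CUC Leu — identical.
Nonsynonymous differences: 0 → same protein.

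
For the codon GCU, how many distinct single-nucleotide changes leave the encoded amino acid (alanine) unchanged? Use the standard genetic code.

3

Position 1: none → 0 synonymous.
Position 2: none → 0 synonymous.
Position 3: GCC, GCA, GCG → 3 synonymous.
Total: 0 + 0 + 3 = 3.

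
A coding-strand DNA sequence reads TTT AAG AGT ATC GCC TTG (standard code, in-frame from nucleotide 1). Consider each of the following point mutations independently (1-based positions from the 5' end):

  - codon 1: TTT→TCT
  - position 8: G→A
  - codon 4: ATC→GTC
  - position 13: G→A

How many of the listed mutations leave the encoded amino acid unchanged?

Codon 1: TTT (Phe) → TCT (Ser) — missense.
Codon 3: AGT (Ser) → AAT (Asn) — missense.
Codon 4: ATC (Ile) → GTC (Val) — missense.
Codon 5: GCC (Ala) → ACC (Thr) — missense.
Synonymous: 0 of 4.

0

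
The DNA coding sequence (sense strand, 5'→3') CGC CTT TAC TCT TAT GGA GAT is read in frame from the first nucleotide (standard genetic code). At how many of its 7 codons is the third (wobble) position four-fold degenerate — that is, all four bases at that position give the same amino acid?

Codon 1 CGC (Arg): third position 4-fold.
Codon 2 CTT (Leu): third position 4-fold.
Codon 3 TAC (Tyr): third position 2-fold.
Codon 4 TCT (Ser): third position 4-fold.
Codon 5 TAT (Tyr): third position 2-fold.
Codon 6 GGA (Gly): third position 4-fold.
Codon 7 GAT (Asp): third position 2-fold.
Four-fold degenerate third positions: 4.

4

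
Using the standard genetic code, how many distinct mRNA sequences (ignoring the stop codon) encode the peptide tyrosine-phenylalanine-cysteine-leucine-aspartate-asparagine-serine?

1152

Tyr: 2 codons.
Phe: 2 codons.
Cys: 2 codons.
Leu: 6 codons.
Asp: 2 codons.
Asn: 2 codons.
Ser: 6 codons.
2 × 2 × 2 × 6 × 2 × 2 × 6 = 1152.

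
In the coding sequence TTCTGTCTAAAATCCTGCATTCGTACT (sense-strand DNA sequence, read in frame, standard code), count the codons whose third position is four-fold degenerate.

Codon 1 TTC (Phe): third position 2-fold.
Codon 2 TGT (Cys): third position 2-fold.
Codon 3 CTA (Leu): third position 4-fold.
Codon 4 AAA (Lys): third position 2-fold.
Codon 5 TCC (Ser): third position 4-fold.
Codon 6 TGC (Cys): third position 2-fold.
Codon 7 ATT (Ile): third position 3-fold.
Codon 8 CGT (Arg): third position 4-fold.
Codon 9 ACT (Thr): third position 4-fold.
Four-fold degenerate third positions: 4.

4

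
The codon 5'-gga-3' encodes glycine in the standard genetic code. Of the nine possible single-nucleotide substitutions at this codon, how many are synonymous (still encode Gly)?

Position 1: none → 0 synonymous.
Position 2: none → 0 synonymous.
Position 3: GGU, GGC, GGG → 3 synonymous.
Total: 0 + 0 + 3 = 3.

3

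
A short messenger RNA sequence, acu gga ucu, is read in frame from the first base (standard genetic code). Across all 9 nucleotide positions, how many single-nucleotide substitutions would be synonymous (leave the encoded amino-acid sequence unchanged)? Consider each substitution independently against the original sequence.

9

Codon 1 (ACU, Thr): 3 synonymous substitutions.
Codon 2 (GGA, Gly): 3 synonymous substitutions.
Codon 3 (UCU, Ser): 3 synonymous substitutions.
Total: 3 + 3 + 3 = 9.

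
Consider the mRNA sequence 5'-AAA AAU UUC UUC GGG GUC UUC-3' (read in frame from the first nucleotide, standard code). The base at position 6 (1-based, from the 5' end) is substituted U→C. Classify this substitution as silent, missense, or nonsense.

silent

Position 6 falls in codon 2: AAU → Asn.
After the substitution the codon is AAC → Asn.
Both encode Asn, so the change is synonymous.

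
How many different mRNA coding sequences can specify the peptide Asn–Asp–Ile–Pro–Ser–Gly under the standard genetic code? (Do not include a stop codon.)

1152

Asn: 2 codons.
Asp: 2 codons.
Ile: 3 codons.
Pro: 4 codons.
Ser: 6 codons.
Gly: 4 codons.
2 × 2 × 3 × 4 × 6 × 4 = 1152.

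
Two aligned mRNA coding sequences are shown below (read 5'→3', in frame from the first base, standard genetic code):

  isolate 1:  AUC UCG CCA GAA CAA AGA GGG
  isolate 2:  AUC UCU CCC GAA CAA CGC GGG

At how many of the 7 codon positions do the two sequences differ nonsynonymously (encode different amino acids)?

Codon 1: AUC Ile / AUC Ile — identical.
Codon 2: UCG Ser / UCU Ser — synonymous.
Codon 3: CCA Pro / CCC Pro — synonymous.
Codon 4: GAA Glu / GAA Glu — identical.
Codon 5: CAA Gln / CAA Gln — identical.
Codon 6: AGA Arg / CGC Arg — synonymous.
Codon 7: GGG Gly / GGG Gly — identical.
Nonsynonymous differences: 0.

0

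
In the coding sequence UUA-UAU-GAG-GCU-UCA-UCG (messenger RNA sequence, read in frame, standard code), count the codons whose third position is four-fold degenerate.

Codon 1 UUA (Leu): third position 2-fold.
Codon 2 UAU (Tyr): third position 2-fold.
Codon 3 GAG (Glu): third position 2-fold.
Codon 4 GCU (Ala): third position 4-fold.
Codon 5 UCA (Ser): third position 4-fold.
Codon 6 UCG (Ser): third position 4-fold.
Four-fold degenerate third positions: 3.

3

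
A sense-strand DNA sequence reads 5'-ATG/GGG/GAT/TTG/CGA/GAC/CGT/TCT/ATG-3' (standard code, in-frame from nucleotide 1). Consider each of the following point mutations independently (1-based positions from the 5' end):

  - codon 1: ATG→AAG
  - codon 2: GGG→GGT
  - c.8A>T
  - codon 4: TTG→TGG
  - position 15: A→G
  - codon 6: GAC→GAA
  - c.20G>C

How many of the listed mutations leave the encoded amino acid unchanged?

2

Codon 1: ATG (Met) → AAG (Lys) — missense.
Codon 2: GGG (Gly) → GGT (Gly) — synonymous.
Codon 3: GAT (Asp) → GTT (Val) — missense.
Codon 4: TTG (Leu) → TGG (Trp) — missense.
Codon 5: CGA (Arg) → CGG (Arg) — synonymous.
Codon 6: GAC (Asp) → GAA (Glu) — missense.
Codon 7: CGT (Arg) → CCT (Pro) — missense.
Synonymous: 2 of 7.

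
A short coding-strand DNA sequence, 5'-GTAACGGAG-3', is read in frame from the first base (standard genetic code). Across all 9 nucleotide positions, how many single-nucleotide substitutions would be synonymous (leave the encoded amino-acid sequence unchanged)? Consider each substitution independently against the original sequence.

7

Codon 1 (GTA, Val): 3 synonymous substitutions.
Codon 2 (ACG, Thr): 3 synonymous substitutions.
Codon 3 (GAG, Glu): 1 synonymous substitution.
Total: 3 + 3 + 1 = 7.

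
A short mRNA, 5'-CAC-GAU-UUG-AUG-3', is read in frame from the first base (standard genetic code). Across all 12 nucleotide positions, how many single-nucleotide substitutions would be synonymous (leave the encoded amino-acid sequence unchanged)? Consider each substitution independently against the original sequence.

Codon 1 (CAC, His): 1 synonymous substitution.
Codon 2 (GAU, Asp): 1 synonymous substitution.
Codon 3 (UUG, Leu): 2 synonymous substitutions.
Codon 4 (AUG, Met): 0 synonymous substitutions.
Total: 1 + 1 + 2 + 0 = 4.

4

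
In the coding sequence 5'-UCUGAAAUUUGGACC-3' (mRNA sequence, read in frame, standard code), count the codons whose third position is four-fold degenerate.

2

Codon 1 UCU (Ser): third position 4-fold.
Codon 2 GAA (Glu): third position 2-fold.
Codon 3 AUU (Ile): third position 3-fold.
Codon 4 UGG (Trp): third position 1-fold.
Codon 5 ACC (Thr): third position 4-fold.
Four-fold degenerate third positions: 2.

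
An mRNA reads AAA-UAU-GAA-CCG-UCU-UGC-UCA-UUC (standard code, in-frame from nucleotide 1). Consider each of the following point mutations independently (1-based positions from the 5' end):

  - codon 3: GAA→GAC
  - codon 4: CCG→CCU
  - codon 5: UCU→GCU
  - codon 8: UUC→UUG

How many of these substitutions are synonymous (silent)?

Codon 3: GAA (Glu) → GAC (Asp) — missense.
Codon 4: CCG (Pro) → CCU (Pro) — synonymous.
Codon 5: UCU (Ser) → GCU (Ala) — missense.
Codon 8: UUC (Phe) → UUG (Leu) — missense.
Synonymous: 1 of 4.

1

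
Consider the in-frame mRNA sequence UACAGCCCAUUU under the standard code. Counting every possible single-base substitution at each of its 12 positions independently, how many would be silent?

6

Codon 1 (UAC, Tyr): 1 synonymous substitution.
Codon 2 (AGC, Ser): 1 synonymous substitution.
Codon 3 (CCA, Pro): 3 synonymous substitutions.
Codon 4 (UUU, Phe): 1 synonymous substitution.
Total: 1 + 1 + 3 + 1 = 6.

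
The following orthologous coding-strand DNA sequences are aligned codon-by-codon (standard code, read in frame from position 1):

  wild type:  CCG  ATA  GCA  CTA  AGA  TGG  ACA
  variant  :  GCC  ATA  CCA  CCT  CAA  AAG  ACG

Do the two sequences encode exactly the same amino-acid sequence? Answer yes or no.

Codon 1: CCG Pro / GCC Ala — nonsynonymous.
Codon 2: ATA Ile / ATA Ile — identical.
Codon 3: GCA Ala / CCA Pro — nonsynonymous.
Codon 4: CTA Leu / CCT Pro — nonsynonymous.
Codon 5: AGA Arg / CAA Gln — nonsynonymous.
Codon 6: TGG Trp / AAG Lys — nonsynonymous.
Codon 7: ACA Thr / ACG Thr — synonymous.
Nonsynonymous differences: 5 → different protein.

no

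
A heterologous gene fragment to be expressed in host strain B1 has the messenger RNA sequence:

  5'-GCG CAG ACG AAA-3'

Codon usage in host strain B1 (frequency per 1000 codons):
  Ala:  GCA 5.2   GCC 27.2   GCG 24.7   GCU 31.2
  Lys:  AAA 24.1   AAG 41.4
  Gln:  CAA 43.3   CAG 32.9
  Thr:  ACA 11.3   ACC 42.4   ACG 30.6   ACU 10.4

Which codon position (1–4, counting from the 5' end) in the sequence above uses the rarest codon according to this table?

Codon 1 GCG (Ala): 24.7 per 1000.
Codon 2 CAG (Gln): 32.9 per 1000.
Codon 3 ACG (Thr): 30.6 per 1000.
Codon 4 AAA (Lys): 24.1 per 1000.
Lowest frequency is 24.1 at codon 4.

4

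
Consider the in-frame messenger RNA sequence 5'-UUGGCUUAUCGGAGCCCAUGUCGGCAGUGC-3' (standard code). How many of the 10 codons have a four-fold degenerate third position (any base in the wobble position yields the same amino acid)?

4

Codon 1 UUG (Leu): third position 2-fold.
Codon 2 GCU (Ala): third position 4-fold.
Codon 3 UAU (Tyr): third position 2-fold.
Codon 4 CGG (Arg): third position 4-fold.
Codon 5 AGC (Ser): third position 2-fold.
Codon 6 CCA (Pro): third position 4-fold.
Codon 7 UGU (Cys): third position 2-fold.
Codon 8 CGG (Arg): third position 4-fold.
Codon 9 CAG (Gln): third position 2-fold.
Codon 10 UGC (Cys): third position 2-fold.
Four-fold degenerate third positions: 4.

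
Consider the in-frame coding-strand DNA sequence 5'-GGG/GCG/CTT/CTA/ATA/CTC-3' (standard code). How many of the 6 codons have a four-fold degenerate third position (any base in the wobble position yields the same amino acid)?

5

Codon 1 GGG (Gly): third position 4-fold.
Codon 2 GCG (Ala): third position 4-fold.
Codon 3 CTT (Leu): third position 4-fold.
Codon 4 CTA (Leu): third position 4-fold.
Codon 5 ATA (Ile): third position 3-fold.
Codon 6 CTC (Leu): third position 4-fold.
Four-fold degenerate third positions: 5.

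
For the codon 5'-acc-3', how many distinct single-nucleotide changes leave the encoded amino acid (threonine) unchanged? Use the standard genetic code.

3

Position 1: none → 0 synonymous.
Position 2: none → 0 synonymous.
Position 3: ACT, ACA, ACG → 3 synonymous.
Total: 0 + 0 + 3 = 3.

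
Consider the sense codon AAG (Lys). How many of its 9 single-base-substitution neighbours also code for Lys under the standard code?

Position 1: none → 0 synonymous.
Position 2: none → 0 synonymous.
Position 3: AAA → 1 synonymous.
Total: 0 + 0 + 1 = 1.

1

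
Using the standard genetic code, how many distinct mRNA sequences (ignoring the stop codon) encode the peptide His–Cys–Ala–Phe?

32

His: 2 codons.
Cys: 2 codons.
Ala: 4 codons.
Phe: 2 codons.
2 × 2 × 4 × 2 = 32.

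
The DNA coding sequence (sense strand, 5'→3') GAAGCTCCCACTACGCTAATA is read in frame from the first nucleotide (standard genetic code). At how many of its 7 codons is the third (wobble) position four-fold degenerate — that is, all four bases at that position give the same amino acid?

5

Codon 1 GAA (Glu): third position 2-fold.
Codon 2 GCT (Ala): third position 4-fold.
Codon 3 CCC (Pro): third position 4-fold.
Codon 4 ACT (Thr): third position 4-fold.
Codon 5 ACG (Thr): third position 4-fold.
Codon 6 CTA (Leu): third position 4-fold.
Codon 7 ATA (Ile): third position 3-fold.
Four-fold degenerate third positions: 5.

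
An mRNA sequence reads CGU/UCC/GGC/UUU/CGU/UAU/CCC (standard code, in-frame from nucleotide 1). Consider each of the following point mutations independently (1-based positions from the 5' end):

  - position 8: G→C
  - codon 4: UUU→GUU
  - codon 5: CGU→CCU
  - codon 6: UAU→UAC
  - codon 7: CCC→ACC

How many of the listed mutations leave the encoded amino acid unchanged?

1

Codon 3: GGC (Gly) → GCC (Ala) — missense.
Codon 4: UUU (Phe) → GUU (Val) — missense.
Codon 5: CGU (Arg) → CCU (Pro) — missense.
Codon 6: UAU (Tyr) → UAC (Tyr) — synonymous.
Codon 7: CCC (Pro) → ACC (Thr) — missense.
Synonymous: 1 of 5.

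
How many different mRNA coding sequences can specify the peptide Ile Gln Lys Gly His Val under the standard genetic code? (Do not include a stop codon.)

384

Ile: 3 codons.
Gln: 2 codons.
Lys: 2 codons.
Gly: 4 codons.
His: 2 codons.
Val: 4 codons.
3 × 2 × 2 × 4 × 2 × 4 = 384.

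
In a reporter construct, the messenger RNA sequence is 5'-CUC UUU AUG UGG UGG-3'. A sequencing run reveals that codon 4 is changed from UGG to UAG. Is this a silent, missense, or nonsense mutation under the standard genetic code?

Position 11 falls in codon 4: UGG → Trp.
After the substitution the codon is UAG → Stop.
The new codon is a stop codon, so this is a nonsense mutation.

nonsense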